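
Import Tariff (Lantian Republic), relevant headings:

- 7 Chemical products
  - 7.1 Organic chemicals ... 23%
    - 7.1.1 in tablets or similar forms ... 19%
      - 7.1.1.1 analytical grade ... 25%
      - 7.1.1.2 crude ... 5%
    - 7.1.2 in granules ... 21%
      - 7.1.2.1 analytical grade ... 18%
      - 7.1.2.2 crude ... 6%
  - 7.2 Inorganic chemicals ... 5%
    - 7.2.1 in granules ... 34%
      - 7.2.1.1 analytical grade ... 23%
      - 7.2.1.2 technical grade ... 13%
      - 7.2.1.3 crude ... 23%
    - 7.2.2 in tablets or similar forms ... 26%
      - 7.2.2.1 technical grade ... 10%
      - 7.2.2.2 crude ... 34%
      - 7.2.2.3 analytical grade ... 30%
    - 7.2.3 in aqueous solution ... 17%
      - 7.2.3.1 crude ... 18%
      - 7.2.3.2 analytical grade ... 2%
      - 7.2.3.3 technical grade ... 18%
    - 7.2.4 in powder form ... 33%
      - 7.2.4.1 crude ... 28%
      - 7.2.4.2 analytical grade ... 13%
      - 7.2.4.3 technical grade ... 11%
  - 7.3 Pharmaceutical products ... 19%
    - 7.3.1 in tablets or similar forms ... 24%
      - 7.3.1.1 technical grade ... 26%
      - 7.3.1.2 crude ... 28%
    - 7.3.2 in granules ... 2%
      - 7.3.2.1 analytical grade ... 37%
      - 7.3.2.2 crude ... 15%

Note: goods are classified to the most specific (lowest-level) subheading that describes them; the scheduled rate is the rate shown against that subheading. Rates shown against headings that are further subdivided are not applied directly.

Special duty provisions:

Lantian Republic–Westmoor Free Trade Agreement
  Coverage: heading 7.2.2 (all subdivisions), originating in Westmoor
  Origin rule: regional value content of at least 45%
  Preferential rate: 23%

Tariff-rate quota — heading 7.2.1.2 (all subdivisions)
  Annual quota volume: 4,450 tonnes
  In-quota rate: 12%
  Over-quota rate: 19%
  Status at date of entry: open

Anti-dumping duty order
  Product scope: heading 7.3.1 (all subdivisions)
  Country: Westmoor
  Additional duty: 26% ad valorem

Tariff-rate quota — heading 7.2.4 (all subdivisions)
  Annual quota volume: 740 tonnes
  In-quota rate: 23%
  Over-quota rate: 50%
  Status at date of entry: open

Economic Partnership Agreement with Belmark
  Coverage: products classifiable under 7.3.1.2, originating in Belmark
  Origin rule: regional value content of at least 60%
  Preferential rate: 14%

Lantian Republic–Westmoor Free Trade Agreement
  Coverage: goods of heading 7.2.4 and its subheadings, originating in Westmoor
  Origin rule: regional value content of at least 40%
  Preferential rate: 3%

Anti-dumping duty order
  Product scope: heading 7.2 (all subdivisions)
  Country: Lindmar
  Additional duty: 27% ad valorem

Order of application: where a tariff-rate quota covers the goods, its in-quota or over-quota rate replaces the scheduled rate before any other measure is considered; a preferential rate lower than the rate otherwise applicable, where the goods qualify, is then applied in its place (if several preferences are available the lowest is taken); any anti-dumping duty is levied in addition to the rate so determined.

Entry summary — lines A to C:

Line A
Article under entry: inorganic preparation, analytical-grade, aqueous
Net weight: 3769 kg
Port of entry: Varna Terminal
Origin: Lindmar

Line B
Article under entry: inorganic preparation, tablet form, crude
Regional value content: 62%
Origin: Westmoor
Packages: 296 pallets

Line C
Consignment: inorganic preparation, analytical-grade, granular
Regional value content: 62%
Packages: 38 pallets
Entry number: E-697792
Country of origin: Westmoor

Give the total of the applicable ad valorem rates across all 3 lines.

75%

Line A: inorganic → 7.2; aqueous → 7.2.3; analytical-grade → 7.2.3.2. Scheduled 2%. anti-dumping (Lindmar, 7.2): +27%; total 2% + 27% = 29%. → 29%.
Line B: inorganic → 7.2; tablet form → 7.2.2; crude → 7.2.2.2. Scheduled 34%. Westmoor agreement on 7.2.2: RVC ≥ 45% → 23% available; Westmoor agreement on 7.2.4: 7.2.2.2 not covered; preferential 23%. → 23%.
Line C: inorganic → 7.2; granular → 7.2.1; analytical-grade → 7.2.1.1. Scheduled 23%. Westmoor agreement on 7.2.2: 7.2.1.1 not covered; Westmoor agreement on 7.2.4: 7.2.1.1 not covered. → 23%.
Sum: 29% + 23% + 23% = 75%.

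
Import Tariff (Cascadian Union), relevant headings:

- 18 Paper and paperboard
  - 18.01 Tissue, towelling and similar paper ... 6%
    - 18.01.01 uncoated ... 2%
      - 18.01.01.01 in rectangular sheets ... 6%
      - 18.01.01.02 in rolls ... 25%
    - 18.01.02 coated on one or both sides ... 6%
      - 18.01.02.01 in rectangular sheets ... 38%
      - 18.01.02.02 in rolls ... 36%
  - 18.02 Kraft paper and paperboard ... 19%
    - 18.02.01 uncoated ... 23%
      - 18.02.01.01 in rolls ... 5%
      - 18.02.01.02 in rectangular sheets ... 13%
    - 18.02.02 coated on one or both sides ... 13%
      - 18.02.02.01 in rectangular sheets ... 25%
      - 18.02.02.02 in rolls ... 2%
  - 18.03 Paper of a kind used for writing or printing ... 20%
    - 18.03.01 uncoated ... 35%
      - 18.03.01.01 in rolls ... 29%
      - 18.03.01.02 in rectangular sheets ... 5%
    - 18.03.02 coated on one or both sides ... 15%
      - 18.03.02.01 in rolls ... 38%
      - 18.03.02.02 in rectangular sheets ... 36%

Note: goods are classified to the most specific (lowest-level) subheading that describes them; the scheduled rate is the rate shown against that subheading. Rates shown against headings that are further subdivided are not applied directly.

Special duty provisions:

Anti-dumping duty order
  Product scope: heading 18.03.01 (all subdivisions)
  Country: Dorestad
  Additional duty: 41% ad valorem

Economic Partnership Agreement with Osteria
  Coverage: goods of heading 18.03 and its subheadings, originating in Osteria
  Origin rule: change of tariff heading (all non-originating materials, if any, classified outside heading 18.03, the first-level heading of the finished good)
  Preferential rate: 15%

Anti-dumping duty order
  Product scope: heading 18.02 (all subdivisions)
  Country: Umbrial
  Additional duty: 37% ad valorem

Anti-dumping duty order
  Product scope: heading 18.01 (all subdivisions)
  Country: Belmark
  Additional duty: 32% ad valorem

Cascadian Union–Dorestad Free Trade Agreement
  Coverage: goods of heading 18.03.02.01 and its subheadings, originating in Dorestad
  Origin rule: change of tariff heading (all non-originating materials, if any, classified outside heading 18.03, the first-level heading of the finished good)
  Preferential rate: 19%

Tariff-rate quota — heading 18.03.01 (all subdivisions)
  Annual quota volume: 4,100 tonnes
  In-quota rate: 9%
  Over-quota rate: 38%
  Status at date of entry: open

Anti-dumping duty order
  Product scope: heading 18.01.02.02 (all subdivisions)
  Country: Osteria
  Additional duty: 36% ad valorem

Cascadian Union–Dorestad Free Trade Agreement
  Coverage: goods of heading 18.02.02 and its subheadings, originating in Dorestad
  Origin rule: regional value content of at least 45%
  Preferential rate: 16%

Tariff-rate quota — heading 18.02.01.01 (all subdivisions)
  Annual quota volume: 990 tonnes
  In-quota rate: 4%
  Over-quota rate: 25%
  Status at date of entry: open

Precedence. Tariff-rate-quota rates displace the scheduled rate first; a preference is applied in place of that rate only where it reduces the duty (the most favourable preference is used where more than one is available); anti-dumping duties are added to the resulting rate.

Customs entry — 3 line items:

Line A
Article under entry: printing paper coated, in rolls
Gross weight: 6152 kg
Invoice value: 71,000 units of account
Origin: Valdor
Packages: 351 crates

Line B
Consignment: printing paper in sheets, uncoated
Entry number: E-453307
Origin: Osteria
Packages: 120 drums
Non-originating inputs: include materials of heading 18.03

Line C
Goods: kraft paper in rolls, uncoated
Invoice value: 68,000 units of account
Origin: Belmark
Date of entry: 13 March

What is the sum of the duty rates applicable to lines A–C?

51%

Line A: printing paper → 18.03; coated → 18.03.02; in rolls → 18.03.02.01. Scheduled 38%. No special measure applies. → 38%.
Line B: printing paper → 18.03; uncoated → 18.03.01; in sheets → 18.03.01.02. Scheduled 5%. quota on 18.03.01 open → in-quota 9%; Osteria agreement on 18.03: CTH not met. → 9%.
Line C: kraft paper → 18.02; uncoated → 18.02.01; in rolls → 18.02.01.01. Scheduled 5%. quota on 18.02.01.01 open → in-quota 4%. → 4%.
Sum: 38% + 9% + 4% = 51%.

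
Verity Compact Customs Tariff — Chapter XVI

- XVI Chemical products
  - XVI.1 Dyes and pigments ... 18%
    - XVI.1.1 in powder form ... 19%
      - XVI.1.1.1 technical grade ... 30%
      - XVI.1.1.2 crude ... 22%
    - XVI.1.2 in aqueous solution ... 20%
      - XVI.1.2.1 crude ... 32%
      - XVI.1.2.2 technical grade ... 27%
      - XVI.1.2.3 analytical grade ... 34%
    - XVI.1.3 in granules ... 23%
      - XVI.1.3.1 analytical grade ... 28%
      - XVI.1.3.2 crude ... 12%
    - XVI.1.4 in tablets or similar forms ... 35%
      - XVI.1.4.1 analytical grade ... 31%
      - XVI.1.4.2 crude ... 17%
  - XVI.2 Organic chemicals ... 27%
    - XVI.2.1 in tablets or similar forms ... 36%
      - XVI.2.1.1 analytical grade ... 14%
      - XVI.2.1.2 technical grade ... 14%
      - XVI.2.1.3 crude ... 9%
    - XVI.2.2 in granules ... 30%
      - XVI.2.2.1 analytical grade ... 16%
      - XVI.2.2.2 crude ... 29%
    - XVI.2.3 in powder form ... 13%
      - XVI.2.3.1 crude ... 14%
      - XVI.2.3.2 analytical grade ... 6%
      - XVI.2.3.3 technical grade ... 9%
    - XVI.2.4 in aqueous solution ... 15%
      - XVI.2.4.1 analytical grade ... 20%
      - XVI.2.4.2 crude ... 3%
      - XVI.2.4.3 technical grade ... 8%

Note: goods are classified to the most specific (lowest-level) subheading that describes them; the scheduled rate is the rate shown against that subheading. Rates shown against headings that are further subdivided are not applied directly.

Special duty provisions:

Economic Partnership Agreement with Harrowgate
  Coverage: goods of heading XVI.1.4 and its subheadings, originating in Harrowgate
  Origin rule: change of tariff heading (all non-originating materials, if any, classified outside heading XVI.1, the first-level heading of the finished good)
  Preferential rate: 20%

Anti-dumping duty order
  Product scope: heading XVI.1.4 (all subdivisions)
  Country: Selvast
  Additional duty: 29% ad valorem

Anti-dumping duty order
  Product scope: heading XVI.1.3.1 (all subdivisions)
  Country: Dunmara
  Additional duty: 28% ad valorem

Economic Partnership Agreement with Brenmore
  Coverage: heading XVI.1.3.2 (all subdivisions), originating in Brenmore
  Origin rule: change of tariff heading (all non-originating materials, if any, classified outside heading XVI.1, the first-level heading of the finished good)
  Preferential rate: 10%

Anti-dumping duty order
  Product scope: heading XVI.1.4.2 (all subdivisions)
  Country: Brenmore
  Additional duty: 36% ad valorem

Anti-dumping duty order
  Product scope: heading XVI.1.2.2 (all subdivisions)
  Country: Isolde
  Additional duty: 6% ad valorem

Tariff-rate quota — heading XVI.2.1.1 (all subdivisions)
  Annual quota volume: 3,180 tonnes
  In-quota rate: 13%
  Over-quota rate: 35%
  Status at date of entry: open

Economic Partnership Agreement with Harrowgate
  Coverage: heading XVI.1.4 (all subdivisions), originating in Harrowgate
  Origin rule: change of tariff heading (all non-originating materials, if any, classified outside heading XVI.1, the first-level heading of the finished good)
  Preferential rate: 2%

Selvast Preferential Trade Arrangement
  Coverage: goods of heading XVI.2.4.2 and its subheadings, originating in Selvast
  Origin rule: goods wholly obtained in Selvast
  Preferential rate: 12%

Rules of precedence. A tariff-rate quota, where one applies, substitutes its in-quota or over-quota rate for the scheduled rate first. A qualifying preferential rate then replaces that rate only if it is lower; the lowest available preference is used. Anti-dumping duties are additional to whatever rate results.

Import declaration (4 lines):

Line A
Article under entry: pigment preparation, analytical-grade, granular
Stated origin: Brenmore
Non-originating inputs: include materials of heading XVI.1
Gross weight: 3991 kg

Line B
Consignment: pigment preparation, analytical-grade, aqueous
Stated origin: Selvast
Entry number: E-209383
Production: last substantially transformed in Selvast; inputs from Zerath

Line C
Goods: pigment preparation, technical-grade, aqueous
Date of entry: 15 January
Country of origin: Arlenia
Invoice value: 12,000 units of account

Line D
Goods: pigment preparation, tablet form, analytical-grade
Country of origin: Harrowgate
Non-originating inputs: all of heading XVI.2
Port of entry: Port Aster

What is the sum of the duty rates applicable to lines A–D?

Line A: pigment → XVI.1; granular → XVI.1.3; analytical-grade → XVI.1.3.1. Scheduled 28%. Brenmore agreement on XVI.1.3.2: XVI.1.3.1 not covered. → 28%.
Line B: pigment → XVI.1; aqueous → XVI.1.2; analytical-grade → XVI.1.2.3. Scheduled 34%. Selvast agreement on XVI.2.4.2: XVI.1.2.3 not covered. → 34%.
Line C: pigment → XVI.1; aqueous → XVI.1.2; technical-grade → XVI.1.2.2. Scheduled 27%. No special measure applies. → 27%.
Line D: pigment → XVI.1; tablet form → XVI.1.4; analytical-grade → XVI.1.4.1. Scheduled 31%. Harrowgate agreement on XVI.1.4: CTH met → 20% available; Harrowgate agreement on XVI.1.4: CTH met → 2% available; preferential 2%. → 2%.
Sum: 28% + 34% + 27% + 2% = 91%.

91%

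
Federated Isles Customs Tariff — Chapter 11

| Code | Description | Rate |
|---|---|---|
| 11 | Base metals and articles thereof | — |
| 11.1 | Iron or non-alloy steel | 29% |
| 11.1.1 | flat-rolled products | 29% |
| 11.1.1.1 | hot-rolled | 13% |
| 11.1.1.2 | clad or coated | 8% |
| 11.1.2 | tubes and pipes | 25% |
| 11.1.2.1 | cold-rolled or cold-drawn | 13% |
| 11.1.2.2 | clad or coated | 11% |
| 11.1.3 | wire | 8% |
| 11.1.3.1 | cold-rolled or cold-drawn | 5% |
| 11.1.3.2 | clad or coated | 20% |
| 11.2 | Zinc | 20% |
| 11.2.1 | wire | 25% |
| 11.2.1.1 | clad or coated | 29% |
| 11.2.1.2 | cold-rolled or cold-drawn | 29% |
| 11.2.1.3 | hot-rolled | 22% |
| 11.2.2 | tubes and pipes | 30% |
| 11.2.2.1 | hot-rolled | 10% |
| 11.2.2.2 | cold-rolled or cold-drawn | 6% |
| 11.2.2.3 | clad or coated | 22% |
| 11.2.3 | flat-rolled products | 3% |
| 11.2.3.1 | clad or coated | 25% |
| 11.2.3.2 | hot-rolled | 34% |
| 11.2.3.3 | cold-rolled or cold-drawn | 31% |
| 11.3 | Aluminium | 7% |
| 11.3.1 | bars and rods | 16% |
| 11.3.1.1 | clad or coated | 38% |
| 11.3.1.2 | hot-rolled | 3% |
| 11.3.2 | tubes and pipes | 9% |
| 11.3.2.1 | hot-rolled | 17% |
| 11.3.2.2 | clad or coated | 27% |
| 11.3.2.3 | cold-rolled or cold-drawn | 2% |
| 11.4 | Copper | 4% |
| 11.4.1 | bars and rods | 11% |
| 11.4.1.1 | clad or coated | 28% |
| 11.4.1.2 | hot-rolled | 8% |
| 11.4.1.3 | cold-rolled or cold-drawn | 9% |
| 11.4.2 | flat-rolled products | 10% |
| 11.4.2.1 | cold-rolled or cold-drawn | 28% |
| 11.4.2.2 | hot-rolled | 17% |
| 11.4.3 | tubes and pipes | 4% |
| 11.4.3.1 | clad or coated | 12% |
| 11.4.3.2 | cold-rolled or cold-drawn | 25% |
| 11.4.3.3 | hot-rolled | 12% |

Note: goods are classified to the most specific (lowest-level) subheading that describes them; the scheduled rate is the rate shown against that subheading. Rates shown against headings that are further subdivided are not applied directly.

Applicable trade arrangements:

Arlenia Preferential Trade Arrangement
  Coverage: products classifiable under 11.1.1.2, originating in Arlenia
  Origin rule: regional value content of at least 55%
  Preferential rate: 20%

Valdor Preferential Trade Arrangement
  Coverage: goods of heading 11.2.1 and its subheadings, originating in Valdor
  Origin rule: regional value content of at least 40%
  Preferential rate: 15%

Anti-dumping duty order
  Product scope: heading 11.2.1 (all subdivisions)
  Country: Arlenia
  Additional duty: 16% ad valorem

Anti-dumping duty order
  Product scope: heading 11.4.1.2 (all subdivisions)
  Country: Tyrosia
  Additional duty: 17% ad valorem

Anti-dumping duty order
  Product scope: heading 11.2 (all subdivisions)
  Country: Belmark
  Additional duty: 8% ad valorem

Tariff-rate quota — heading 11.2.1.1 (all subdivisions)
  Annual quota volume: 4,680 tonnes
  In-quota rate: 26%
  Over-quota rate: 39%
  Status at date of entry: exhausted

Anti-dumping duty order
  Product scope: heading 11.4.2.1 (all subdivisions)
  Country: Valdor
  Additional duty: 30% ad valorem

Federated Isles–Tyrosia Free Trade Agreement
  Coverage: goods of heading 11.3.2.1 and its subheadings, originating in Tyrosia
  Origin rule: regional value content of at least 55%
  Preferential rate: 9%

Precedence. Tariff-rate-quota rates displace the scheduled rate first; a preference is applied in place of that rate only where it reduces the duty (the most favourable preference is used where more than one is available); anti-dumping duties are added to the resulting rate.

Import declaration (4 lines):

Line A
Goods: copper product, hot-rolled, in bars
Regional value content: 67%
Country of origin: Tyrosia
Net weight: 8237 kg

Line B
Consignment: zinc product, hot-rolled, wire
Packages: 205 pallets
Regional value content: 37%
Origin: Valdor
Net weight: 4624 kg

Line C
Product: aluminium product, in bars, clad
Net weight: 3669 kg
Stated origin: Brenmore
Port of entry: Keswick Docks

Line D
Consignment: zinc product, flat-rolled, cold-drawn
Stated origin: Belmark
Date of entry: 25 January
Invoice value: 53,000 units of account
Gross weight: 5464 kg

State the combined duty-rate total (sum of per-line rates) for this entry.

124%

Line A: copper → 11.4; in bars → 11.4.1; hot-rolled → 11.4.1.2. Scheduled 8%. Tyrosia agreement on 11.3.2.1: 11.4.1.2 not covered; anti-dumping (Tyrosia, 11.4.1.2): +17%; total 8% + 17% = 25%. → 25%.
Line B: zinc → 11.2; wire → 11.2.1; hot-rolled → 11.2.1.3. Scheduled 22%. Valdor agreement on 11.2.1: RVC < 40%. → 22%.
Line C: aluminium → 11.3; in bars → 11.3.1; clad → 11.3.1.1. Scheduled 38%. No special measure applies. → 38%.
Line D: zinc → 11.2; flat-rolled → 11.2.3; cold-drawn → 11.2.3.3. Scheduled 31%. anti-dumping (Belmark, 11.2): +8%; total 31% + 8% = 39%. → 39%.
Sum: 25% + 22% + 38% + 39% = 124%.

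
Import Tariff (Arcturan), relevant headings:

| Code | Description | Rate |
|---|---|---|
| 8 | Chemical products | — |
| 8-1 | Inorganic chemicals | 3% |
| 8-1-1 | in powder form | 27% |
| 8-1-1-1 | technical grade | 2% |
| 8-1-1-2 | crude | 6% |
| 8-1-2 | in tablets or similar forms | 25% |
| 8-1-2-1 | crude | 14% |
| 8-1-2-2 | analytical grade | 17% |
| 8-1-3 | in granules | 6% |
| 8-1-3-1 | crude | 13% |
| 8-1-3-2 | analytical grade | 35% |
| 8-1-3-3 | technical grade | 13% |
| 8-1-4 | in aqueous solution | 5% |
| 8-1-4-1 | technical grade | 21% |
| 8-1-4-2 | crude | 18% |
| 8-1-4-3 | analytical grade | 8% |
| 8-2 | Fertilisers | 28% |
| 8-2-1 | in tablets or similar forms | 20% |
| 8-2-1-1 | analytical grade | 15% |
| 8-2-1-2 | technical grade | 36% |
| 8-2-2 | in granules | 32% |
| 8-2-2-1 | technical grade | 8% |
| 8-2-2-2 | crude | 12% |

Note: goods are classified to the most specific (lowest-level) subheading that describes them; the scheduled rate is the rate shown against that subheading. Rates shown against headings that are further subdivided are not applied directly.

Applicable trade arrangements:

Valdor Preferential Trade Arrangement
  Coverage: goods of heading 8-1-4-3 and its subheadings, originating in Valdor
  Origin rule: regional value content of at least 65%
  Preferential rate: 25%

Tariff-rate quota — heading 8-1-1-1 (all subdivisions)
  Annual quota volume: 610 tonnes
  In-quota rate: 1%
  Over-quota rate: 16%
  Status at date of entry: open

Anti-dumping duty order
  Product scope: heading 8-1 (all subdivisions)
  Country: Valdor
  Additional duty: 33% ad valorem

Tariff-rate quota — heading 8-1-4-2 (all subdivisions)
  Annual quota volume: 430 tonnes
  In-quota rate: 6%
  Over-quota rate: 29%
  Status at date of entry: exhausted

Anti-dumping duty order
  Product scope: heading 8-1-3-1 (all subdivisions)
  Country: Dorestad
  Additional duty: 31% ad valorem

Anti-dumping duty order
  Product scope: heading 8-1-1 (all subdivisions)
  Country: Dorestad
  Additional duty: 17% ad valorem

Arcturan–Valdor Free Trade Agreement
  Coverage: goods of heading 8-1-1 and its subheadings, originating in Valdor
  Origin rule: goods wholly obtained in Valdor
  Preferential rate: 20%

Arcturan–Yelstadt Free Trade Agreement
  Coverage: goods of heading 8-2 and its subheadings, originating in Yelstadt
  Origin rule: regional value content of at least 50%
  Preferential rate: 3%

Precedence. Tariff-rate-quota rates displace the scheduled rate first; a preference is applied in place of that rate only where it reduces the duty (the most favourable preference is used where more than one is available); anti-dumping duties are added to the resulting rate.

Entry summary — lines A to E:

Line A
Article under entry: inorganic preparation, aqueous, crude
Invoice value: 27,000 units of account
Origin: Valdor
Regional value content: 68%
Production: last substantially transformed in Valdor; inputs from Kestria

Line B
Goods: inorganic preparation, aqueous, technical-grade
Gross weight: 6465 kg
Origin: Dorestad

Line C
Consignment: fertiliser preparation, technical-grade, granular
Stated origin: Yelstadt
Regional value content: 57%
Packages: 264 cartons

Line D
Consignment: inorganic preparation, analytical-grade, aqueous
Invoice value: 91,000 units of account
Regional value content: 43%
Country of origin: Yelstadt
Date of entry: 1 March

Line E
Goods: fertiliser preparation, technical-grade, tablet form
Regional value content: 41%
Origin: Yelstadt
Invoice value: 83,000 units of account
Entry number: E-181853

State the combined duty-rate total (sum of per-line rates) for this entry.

130%

Line A: inorganic → 8-1; aqueous → 8-1-4; crude → 8-1-4-2. Scheduled 18%. quota on 8-1-4-2 exhausted → over-quota 29%; Valdor agreement on 8-1-4-3: 8-1-4-2 not covered; Valdor agreement on 8-1-1: 8-1-4-2 not covered; anti-dumping (Valdor, 8-1): +33%; total 29% + 33% = 62%. → 62%.
Line B: inorganic → 8-1; aqueous → 8-1-4; technical-grade → 8-1-4-1. Scheduled 21%. No special measure applies. → 21%.
Line C: fertiliser → 8-2; granular → 8-2-2; technical-grade → 8-2-2-1. Scheduled 8%. Yelstadt agreement on 8-2: RVC ≥ 50% → 3% available; preferential 3%. → 3%.
Line D: inorganic → 8-1; aqueous → 8-1-4; analytical-grade → 8-1-4-3. Scheduled 8%. Yelstadt agreement on 8-2: 8-1-4-3 not covered. → 8%.
Line E: fertiliser → 8-2; tablet form → 8-2-1; technical-grade → 8-2-1-2. Scheduled 36%. Yelstadt agreement on 8-2: RVC < 50%. → 36%.
Sum: 62% + 21% + 3% + 8% + 36% = 130%.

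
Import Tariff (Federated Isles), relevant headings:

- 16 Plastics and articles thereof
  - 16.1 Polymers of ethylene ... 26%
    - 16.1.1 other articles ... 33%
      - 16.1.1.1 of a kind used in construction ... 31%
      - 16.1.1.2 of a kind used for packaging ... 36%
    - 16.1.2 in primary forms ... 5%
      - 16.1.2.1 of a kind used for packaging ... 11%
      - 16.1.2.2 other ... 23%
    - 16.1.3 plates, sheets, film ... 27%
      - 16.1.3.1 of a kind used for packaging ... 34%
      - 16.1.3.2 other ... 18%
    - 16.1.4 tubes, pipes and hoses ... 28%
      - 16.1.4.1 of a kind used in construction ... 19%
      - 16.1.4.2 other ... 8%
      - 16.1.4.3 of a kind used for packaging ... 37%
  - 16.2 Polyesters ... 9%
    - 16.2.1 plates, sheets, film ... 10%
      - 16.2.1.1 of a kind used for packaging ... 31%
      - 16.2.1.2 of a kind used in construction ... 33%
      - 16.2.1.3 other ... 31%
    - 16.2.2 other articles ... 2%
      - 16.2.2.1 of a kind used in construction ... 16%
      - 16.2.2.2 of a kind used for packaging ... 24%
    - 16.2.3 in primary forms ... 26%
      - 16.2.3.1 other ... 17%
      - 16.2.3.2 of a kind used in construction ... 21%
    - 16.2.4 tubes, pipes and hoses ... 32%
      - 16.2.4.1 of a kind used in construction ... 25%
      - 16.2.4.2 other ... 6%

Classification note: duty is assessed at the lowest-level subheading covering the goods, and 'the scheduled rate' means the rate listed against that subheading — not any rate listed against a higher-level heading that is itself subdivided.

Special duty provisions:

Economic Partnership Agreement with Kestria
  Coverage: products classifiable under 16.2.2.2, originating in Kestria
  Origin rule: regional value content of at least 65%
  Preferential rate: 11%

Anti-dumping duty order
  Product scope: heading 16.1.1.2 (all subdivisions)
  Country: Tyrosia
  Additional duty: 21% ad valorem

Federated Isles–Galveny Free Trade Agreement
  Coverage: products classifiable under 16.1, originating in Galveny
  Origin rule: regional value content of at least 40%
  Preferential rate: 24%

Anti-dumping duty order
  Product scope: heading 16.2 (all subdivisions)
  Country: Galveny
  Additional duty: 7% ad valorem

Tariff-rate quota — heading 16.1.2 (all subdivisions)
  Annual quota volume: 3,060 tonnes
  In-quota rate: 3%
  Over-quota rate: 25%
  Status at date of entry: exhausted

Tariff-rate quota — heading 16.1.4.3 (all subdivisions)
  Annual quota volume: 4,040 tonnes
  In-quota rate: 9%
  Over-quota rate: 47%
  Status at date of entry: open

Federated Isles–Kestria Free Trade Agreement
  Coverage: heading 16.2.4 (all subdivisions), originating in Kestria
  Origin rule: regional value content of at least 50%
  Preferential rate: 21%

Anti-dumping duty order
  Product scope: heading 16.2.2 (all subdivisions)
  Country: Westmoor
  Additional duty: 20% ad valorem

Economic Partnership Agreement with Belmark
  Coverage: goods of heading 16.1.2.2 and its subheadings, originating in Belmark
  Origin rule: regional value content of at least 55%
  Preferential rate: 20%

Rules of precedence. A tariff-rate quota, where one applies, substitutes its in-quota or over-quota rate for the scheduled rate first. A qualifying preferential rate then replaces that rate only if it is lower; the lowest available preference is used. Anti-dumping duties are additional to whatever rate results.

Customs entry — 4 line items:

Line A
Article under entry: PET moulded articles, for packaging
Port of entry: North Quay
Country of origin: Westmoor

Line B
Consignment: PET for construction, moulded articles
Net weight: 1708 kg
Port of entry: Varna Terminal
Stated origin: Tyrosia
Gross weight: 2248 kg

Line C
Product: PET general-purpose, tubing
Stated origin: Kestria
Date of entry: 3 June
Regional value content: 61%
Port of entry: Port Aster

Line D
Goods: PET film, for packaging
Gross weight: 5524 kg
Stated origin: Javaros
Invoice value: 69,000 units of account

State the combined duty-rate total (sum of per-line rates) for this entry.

Line A: PET → 16.2; moulded articles → 16.2.2; for packaging → 16.2.2.2. Scheduled 24%. anti-dumping (Westmoor, 16.2.2): +20%; total 24% + 20% = 44%. → 44%.
Line B: PET → 16.2; moulded articles → 16.2.2; for construction → 16.2.2.1. Scheduled 16%. No special measure applies. → 16%.
Line C: PET → 16.2; tubing → 16.2.4; general-purpose → 16.2.4.2. Scheduled 6%. Kestria agreement on 16.2.2.2: 16.2.4.2 not covered; Kestria agreement on 16.2.4: RVC ≥ 50% → 21% available; preference 21% not lower than 6% → no reduction. → 6%.
Line D: PET → 16.2; film → 16.2.1; for packaging → 16.2.1.1. Scheduled 31%. No special measure applies. → 31%.
Sum: 44% + 16% + 6% + 31% = 97%.

97%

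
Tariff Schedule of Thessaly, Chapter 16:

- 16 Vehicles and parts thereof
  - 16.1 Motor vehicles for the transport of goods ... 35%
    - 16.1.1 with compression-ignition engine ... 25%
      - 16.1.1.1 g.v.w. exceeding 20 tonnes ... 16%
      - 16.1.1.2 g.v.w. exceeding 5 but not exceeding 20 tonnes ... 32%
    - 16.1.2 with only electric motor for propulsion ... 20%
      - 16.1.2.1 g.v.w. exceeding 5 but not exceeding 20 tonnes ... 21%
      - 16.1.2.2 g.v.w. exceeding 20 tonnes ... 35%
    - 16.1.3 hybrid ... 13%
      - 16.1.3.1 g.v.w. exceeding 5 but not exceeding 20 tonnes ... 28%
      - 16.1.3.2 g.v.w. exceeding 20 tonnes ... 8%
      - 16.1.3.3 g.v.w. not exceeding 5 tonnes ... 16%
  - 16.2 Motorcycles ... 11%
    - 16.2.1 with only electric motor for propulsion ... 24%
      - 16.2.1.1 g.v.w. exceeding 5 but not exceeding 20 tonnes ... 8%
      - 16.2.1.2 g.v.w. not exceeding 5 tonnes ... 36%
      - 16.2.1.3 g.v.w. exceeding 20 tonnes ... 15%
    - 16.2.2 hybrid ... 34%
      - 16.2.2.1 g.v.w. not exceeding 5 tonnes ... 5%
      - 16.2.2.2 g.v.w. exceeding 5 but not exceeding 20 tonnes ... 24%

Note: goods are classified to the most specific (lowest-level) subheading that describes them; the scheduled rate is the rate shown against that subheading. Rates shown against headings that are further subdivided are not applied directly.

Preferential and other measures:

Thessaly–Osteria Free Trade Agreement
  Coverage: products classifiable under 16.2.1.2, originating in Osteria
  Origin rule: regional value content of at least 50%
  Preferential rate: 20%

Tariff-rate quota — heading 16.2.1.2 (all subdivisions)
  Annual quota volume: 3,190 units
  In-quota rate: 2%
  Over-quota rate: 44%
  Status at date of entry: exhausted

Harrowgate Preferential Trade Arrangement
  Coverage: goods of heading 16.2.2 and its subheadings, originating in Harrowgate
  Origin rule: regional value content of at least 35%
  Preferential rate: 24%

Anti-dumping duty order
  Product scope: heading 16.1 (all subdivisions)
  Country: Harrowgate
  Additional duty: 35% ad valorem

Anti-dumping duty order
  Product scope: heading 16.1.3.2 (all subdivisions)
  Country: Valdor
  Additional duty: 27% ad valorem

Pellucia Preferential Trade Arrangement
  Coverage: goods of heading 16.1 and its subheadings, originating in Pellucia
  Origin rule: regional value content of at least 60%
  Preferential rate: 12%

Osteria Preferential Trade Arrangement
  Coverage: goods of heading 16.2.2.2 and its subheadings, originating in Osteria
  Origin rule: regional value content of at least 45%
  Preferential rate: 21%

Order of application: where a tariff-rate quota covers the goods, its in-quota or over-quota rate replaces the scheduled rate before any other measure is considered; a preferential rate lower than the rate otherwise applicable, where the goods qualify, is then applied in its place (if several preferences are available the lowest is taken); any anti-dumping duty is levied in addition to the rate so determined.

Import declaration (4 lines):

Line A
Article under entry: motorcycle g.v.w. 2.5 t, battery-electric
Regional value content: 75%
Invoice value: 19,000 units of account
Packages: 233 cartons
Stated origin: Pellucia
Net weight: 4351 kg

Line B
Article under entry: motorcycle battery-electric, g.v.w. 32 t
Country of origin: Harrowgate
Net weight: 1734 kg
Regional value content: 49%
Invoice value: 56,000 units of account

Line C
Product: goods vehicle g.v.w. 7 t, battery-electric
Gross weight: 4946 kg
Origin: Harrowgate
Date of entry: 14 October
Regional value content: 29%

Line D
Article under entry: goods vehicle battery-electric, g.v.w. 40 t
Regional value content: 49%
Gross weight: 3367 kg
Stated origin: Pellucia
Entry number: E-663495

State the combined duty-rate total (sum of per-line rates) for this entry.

150%

Line A: motorcycle → 16.2; battery-electric → 16.2.1; g.v.w. 2.5 t → 16.2.1.2. Scheduled 36%. quota on 16.2.1.2 exhausted → over-quota 44%; Pellucia agreement on 16.1: 16.2.1.2 not covered. → 44%.
Line B: motorcycle → 16.2; battery-electric → 16.2.1; g.v.w. 32 t → 16.2.1.3. Scheduled 15%. Harrowgate agreement on 16.2.2: 16.2.1.3 not covered. → 15%.
Line C: goods vehicle → 16.1; battery-electric → 16.1.2; g.v.w. 7 t → 16.1.2.1. Scheduled 21%. Harrowgate agreement on 16.2.2: 16.1.2.1 not covered; anti-dumping (Harrowgate, 16.1): +35%; total 21% + 35% = 56%. → 56%.
Line D: goods vehicle → 16.1; battery-electric → 16.1.2; g.v.w. 40 t → 16.1.2.2. Scheduled 35%. Pellucia agreement on 16.1: RVC < 60%. → 35%.
Sum: 44% + 15% + 56% + 35% = 150%.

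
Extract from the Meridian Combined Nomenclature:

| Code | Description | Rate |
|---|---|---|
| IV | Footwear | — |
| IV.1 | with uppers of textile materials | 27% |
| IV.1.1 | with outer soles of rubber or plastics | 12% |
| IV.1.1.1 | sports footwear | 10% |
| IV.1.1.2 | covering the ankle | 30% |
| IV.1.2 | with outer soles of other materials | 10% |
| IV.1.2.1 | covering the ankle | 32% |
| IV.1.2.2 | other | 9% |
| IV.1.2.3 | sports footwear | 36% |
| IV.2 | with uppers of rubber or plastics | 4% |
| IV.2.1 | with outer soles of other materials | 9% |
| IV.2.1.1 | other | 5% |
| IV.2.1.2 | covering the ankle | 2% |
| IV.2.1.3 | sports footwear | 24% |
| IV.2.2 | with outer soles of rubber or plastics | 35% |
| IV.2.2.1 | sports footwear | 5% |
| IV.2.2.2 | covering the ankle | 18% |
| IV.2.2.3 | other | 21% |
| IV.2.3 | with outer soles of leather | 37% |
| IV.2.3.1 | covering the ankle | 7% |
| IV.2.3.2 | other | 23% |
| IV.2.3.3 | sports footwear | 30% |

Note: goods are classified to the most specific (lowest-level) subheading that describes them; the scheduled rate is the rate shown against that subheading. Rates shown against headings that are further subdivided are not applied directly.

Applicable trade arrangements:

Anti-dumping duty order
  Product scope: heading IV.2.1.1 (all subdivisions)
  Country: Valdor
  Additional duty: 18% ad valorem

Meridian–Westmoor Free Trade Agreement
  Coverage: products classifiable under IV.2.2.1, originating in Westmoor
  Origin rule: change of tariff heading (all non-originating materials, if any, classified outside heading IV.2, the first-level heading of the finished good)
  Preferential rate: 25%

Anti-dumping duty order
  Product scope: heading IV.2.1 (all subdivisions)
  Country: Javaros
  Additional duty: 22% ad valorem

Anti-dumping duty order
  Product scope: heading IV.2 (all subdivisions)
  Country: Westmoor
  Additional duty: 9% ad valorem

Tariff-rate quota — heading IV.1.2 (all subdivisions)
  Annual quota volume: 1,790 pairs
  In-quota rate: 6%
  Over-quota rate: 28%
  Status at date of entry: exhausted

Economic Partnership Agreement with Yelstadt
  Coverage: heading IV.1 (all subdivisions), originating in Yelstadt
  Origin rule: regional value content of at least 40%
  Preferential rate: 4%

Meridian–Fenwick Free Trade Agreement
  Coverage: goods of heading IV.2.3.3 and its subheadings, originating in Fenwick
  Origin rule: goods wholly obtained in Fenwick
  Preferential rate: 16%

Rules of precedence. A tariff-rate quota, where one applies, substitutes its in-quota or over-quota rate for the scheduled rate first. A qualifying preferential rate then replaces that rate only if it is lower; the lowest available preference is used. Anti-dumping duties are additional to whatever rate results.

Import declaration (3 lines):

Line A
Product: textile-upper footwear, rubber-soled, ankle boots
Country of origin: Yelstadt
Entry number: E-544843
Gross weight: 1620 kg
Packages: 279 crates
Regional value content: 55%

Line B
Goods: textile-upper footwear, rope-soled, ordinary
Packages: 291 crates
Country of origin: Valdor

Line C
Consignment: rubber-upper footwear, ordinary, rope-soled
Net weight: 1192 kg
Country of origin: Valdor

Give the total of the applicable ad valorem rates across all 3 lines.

55%

Line A: textile-upper → IV.1; rubber-soled → IV.1.1; ankle boots → IV.1.1.2. Scheduled 30%. Yelstadt agreement on IV.1: RVC ≥ 40% → 4% available; preferential 4%. → 4%.
Line B: textile-upper → IV.1; rope-soled → IV.1.2; ordinary → IV.1.2.2. Scheduled 9%. quota on IV.1.2 exhausted → over-quota 28%. → 28%.
Line C: rubber-upper → IV.2; rope-soled → IV.2.1; ordinary → IV.2.1.1. Scheduled 5%. anti-dumping (Valdor, IV.2.1.1): +18%; total 5% + 18% = 23%. → 23%.
Sum: 4% + 28% + 23% = 55%.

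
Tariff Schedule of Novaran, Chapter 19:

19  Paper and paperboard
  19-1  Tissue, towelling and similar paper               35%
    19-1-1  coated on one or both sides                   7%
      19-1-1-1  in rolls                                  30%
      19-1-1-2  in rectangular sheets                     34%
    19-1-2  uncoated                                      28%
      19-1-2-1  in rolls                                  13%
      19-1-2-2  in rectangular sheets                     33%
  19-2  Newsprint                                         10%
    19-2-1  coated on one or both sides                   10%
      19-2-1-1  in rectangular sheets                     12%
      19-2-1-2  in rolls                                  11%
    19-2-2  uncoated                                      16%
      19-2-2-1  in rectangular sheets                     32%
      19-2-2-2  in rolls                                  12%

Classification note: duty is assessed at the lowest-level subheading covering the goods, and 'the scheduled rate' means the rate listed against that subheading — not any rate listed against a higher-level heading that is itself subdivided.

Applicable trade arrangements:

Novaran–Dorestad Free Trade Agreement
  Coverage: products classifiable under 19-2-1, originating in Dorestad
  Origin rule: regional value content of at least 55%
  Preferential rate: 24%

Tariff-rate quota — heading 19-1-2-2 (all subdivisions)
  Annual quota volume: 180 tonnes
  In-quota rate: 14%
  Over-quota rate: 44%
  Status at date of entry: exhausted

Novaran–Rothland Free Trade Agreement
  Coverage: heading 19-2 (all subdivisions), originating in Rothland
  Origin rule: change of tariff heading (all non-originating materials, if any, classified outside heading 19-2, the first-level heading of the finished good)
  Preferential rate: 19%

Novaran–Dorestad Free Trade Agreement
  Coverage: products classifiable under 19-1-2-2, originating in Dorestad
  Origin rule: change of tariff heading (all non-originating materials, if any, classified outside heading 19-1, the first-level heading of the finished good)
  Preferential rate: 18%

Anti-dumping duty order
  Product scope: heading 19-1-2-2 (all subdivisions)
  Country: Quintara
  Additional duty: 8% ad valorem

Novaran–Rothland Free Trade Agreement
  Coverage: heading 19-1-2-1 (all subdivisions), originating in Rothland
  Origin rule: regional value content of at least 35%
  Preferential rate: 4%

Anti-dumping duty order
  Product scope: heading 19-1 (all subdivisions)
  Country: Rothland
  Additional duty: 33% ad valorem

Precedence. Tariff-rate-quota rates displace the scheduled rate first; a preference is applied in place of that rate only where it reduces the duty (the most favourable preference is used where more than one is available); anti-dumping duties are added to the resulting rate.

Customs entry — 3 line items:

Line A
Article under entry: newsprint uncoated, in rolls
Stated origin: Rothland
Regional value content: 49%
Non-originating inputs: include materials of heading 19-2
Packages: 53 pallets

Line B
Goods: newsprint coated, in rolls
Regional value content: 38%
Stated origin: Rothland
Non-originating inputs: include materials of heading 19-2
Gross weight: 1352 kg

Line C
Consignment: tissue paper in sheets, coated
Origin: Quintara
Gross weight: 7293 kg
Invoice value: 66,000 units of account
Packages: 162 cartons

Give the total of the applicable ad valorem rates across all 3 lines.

57%

Line A: newsprint → 19-2; uncoated → 19-2-2; in rolls → 19-2-2-2. Scheduled 12%. Rothland agreement on 19-2: CTH not met; Rothland agreement on 19-1-2-1: 19-2-2-2 not covered. → 12%.
Line B: newsprint → 19-2; coated → 19-2-1; in rolls → 19-2-1-2. Scheduled 11%. Rothland agreement on 19-2: CTH not met; Rothland agreement on 19-1-2-1: 19-2-1-2 not covered. → 11%.
Line C: tissue paper → 19-1; coated → 19-1-1; in sheets → 19-1-1-2. Scheduled 34%. No special measure applies. → 34%.
Sum: 12% + 11% + 34% = 57%.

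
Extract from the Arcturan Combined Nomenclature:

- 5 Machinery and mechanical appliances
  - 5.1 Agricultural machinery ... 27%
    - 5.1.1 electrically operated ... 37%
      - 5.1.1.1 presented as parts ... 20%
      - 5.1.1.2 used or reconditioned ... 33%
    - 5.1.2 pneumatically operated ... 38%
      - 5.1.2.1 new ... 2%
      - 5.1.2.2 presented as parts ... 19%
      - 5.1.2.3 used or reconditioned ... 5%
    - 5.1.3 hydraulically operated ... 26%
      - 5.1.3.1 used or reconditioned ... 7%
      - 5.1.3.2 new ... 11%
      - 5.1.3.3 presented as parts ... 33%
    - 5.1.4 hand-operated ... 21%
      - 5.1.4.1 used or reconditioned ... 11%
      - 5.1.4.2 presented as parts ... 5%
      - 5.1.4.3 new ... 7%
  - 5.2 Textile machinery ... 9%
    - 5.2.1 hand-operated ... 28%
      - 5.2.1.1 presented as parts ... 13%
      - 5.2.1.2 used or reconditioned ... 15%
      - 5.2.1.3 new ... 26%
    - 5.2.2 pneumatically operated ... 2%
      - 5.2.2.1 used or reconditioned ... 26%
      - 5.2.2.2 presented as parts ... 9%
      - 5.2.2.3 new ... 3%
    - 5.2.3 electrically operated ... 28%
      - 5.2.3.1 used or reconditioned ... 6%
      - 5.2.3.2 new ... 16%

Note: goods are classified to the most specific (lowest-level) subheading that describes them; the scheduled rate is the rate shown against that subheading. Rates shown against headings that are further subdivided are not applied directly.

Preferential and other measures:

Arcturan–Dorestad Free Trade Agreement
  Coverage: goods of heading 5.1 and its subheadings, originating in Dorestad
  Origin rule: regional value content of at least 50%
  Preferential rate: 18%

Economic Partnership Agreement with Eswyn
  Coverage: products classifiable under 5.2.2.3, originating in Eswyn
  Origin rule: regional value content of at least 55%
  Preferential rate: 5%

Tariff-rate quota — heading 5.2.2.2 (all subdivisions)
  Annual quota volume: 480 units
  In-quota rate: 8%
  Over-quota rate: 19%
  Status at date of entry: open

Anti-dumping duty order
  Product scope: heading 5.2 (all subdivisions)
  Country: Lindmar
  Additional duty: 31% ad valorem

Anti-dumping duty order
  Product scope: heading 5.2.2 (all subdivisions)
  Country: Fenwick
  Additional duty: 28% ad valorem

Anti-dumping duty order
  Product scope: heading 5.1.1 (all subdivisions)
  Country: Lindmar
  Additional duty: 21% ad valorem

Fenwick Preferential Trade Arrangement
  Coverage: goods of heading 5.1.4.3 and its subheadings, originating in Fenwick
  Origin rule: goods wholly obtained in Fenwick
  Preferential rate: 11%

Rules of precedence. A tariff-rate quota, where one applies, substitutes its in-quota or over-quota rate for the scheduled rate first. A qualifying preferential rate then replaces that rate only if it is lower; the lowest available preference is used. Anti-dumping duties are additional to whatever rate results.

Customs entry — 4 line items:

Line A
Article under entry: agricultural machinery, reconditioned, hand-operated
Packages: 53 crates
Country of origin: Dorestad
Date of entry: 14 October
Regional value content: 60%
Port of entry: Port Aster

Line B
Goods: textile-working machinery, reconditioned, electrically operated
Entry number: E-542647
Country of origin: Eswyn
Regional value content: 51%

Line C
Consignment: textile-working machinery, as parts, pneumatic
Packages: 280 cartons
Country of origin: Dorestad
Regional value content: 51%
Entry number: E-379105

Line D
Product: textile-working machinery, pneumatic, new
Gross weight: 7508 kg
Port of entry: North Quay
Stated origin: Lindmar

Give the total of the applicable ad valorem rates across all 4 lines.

Line A: agricultural → 5.1; hand-operated → 5.1.4; reconditioned → 5.1.4.1. Scheduled 11%. Dorestad agreement on 5.1: RVC ≥ 50% → 18% available; preference 18% not lower than 11% → no reduction. → 11%.
Line B: textile-working → 5.2; electrically operated → 5.2.3; reconditioned → 5.2.3.1. Scheduled 6%. Eswyn agreement on 5.2.2.3: 5.2.3.1 not covered. → 6%.
Line C: textile-working → 5.2; pneumatic → 5.2.2; as parts → 5.2.2.2. Scheduled 9%. quota on 5.2.2.2 open → in-quota 8%; Dorestad agreement on 5.1: 5.2.2.2 not covered. → 8%.
Line D: textile-working → 5.2; pneumatic → 5.2.2; new → 5.2.2.3. Scheduled 3%. anti-dumping (Lindmar, 5.2): +31%; total 3% + 31% = 34%. → 34%.
Sum: 11% + 6% + 8% + 34% = 59%.

59%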